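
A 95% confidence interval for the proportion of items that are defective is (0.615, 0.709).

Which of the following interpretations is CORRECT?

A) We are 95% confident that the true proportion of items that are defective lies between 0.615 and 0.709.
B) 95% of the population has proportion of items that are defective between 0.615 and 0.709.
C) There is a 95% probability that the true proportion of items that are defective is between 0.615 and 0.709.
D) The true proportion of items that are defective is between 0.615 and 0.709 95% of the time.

A confidence interval represents our confidence in the procedure, not a probability statement about the parameter.

Key concept: If we repeated this sampling process many times and computed a 95% CI each time, about 95% of those intervals would contain the true population parameter.

For this specific interval (0.615, 0.709):
- Midpoint (point estimate): 0.662
- Margin of error: 0.047

The correct interpretation is the one stating confidence that the true parameter lies in the interval — option A.

A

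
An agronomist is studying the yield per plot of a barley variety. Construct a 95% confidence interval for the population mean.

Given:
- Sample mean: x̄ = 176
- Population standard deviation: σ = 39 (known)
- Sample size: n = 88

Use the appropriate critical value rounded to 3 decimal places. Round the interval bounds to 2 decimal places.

The population standard deviation σ is known, so use a z-interval (standard normal critical value).

For 95% confidence, z* = 1.96 (from standard normal table)

Standard error: SE = σ/√n = 39/√88 = 4.157414

Margin of error: E = z* × SE = 1.96 × 4.157414 = 8.1485

Z-interval: x̄ ± E = 176 ± 8.1485 = (167.8515, 184.1485)

Rounded to 2 decimal places:

(167.85, 184.15)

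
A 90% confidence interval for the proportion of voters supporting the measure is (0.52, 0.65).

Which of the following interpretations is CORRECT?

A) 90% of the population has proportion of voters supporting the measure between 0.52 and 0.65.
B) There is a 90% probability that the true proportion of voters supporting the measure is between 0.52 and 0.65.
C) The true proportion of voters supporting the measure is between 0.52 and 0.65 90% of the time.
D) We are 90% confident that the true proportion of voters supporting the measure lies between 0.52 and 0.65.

A confidence interval represents our confidence in the procedure, not a probability statement about the parameter.

Key concept: If we repeated this sampling process many times and computed a 90% CI each time, about 90% of those intervals would contain the true population parameter.

For this specific interval (0.52, 0.65):
- Midpoint (point estimate): 0.585
- Margin of error: 0.065

The correct interpretation is the one stating confidence that the true parameter lies in the interval — option D.

D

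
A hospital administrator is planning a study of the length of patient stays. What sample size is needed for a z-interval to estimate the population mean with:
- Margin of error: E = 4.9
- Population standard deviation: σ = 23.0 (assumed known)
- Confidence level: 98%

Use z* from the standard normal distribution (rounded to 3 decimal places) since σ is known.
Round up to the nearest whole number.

Using z* since population σ is known (z-interval formula).

For 98% confidence, z* = 2.326 (from standard normal table)

Sample size formula for z-interval: n = (z*σ/E)²

n = (2.326 × 23.0 / 4.9)²
  = (10.917959)²
  = 119.2018

Round up to the nearest whole number: n = 120

120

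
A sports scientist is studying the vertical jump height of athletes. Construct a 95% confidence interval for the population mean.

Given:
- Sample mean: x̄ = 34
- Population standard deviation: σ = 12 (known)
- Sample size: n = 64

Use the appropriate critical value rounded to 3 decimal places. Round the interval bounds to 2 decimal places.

The population standard deviation σ is known, so use a z-interval (standard normal critical value).

For 95% confidence, z* = 1.96 (from standard normal table)

Standard error: SE = σ/√n = 12/√64 = 1.500000

Margin of error: E = z* × SE = 1.96 × 1.500000 = 2.9400

Z-interval: x̄ ± E = 34 ± 2.9400 = (31.0600, 36.9400)

Rounded to 2 decimal places:

(31.06, 36.94)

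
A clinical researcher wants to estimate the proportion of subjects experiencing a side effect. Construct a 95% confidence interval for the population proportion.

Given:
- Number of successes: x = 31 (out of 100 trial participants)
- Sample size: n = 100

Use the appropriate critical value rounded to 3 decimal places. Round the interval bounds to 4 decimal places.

Sample proportion: p̂ = 31/100 = 0.310000

Check conditions for normal approximation:
  np̂ = 31 ≥ 10 ✓
  n(1-p̂) = 69 ≥ 10 ✓

The sample is large enough, so use a z-interval (normal approximation) for the proportion.

For 95% confidence, z* = 1.96 (from standard normal table)

Standard error: SE = √(p̂(1-p̂)/n) = √(0.310000×0.690000/100) = 0.04624932

Margin of error: E = z* × SE = 1.96 × 0.04624932 = 0.090649

Z-interval: p̂ ± E = 0.310000 ± 0.090649 = (0.219351, 0.400649)

Rounded to 4 decimal places:

(0.2194, 0.4006)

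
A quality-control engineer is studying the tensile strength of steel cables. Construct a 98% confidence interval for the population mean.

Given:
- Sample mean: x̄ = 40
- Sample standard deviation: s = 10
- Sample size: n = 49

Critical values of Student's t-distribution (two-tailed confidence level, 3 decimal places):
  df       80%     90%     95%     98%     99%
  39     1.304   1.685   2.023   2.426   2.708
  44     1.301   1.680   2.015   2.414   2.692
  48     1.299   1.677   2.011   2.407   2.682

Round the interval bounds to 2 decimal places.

The population standard deviation σ is unknown (only the sample standard deviation s is given), so use a t-interval with df = n - 1 = 49 - 1 = 48.

For 98% confidence with df = 48, t* = 2.407 (from t-table)

Standard error: SE = s/√n = 10/√49 = 1.428571

Margin of error: E = t* × SE = 2.407 × 1.428571 = 3.4386

T-interval: x̄ ± E = 40 ± 3.4386 = (36.5614, 43.4386)

Rounded to 2 decimal places:

(36.56, 43.44)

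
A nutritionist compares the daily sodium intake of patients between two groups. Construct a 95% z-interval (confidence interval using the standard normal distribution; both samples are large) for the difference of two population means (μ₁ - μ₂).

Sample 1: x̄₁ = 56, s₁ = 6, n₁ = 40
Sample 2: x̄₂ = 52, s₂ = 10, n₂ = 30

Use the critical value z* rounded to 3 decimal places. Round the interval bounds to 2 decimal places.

Both samples are large (n₁ = 40 ≥ 30, n₂ = 30 ≥ 30), so a z-interval for the difference of means applies.

Point estimate: x̄₁ - x̄₂ = 56 - 52 = 4

Standard error: SE = √(s₁²/n₁ + s₂²/n₂)
= √(6²/40 + 10²/30)
= √(0.900000 + 3.333333)
= 2.057507

For 95% confidence, z* = 1.96 (from standard normal table)
Margin of error: E = z* × SE = 1.96 × 2.057507 = 4.0327

Z-interval: (x̄₁ - x̄₂) ± E = 4 ± 4.0327 = (-0.0327, 8.0327)

Rounded to 2 decimal places:

(-0.03, 8.03)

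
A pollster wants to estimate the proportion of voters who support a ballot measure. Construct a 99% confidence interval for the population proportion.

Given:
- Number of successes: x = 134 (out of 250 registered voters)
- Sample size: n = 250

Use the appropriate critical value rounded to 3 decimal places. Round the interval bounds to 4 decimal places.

Sample proportion: p̂ = 134/250 = 0.536000

Check conditions for normal approximation:
  np̂ = 134 ≥ 10 ✓
  n(1-p̂) = 116 ≥ 10 ✓

The sample is large enough, so use a z-interval (normal approximation) for the proportion.

For 99% confidence, z* = 2.576 (from standard normal table)

Standard error: SE = √(p̂(1-p̂)/n) = √(0.536000×0.464000/250) = 0.03154070

Margin of error: E = z* × SE = 2.576 × 0.03154070 = 0.081249

Z-interval: p̂ ± E = 0.536000 ± 0.081249 = (0.454751, 0.617249)

Rounded to 4 decimal places:

(0.4548, 0.6172)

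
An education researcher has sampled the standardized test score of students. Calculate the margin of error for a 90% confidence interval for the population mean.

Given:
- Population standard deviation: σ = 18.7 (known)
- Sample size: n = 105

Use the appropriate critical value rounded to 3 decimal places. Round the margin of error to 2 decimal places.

The population standard deviation σ is known, so use the z-interval margin of error formula.

For 90% confidence, z* = 1.645 (from standard normal table)

Margin of error formula for z-interval: E = z* × σ/√n

E = 1.645 × 18.7/√105
  = 1.645 × 1.824933
  = 3.0020

Rounded to 2 decimal places:

3.00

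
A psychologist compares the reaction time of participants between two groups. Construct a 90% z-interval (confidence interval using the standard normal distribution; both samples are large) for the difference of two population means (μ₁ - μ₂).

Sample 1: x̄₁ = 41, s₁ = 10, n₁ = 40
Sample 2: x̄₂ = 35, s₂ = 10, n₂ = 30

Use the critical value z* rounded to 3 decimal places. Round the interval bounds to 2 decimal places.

Both samples are large (n₁ = 40 ≥ 30, n₂ = 30 ≥ 30), so a z-interval for the difference of means applies.

Point estimate: x̄₁ - x̄₂ = 41 - 35 = 6

Standard error: SE = √(s₁²/n₁ + s₂²/n₂)
= √(10²/40 + 10²/30)
= √(2.500000 + 3.333333)
= 2.415229

For 90% confidence, z* = 1.645 (from standard normal table)
Margin of error: E = z* × SE = 1.645 × 2.415229 = 3.9731

Z-interval: (x̄₁ - x̄₂) ± E = 6 ± 3.9731 = (2.0269, 9.9731)

Rounded to 2 decimal places:

(2.03, 9.97)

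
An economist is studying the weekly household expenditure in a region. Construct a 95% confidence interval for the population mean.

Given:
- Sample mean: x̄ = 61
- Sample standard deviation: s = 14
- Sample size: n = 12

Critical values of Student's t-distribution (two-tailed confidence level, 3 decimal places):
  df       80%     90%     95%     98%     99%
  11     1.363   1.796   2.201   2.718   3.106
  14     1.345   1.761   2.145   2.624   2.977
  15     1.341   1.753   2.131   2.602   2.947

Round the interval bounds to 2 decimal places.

The population standard deviation σ is unknown (only the sample standard deviation s is given), so use a t-interval with df = n - 1 = 12 - 1 = 11.

For 95% confidence with df = 11, t* = 2.201 (from t-table)

Standard error: SE = s/√n = 14/√12 = 4.041452

Margin of error: E = t* × SE = 2.201 × 4.041452 = 8.8952

T-interval: x̄ ± E = 61 ± 8.8952 = (52.1048, 69.8952)

Rounded to 2 decimal places:

(52.10, 69.90)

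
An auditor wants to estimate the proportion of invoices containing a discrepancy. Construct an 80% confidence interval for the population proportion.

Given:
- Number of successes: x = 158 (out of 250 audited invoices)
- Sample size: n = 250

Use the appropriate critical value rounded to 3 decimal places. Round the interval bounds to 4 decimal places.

Sample proportion: p̂ = 158/250 = 0.632000

Check conditions for normal approximation:
  np̂ = 158 ≥ 10 ✓
  n(1-p̂) = 92 ≥ 10 ✓

The sample is large enough, so use a z-interval (normal approximation) for the proportion.

For 80% confidence, z* = 1.282 (from standard normal table)

Standard error: SE = √(p̂(1-p̂)/n) = √(0.632000×0.368000/250) = 0.03050089

Margin of error: E = z* × SE = 1.282 × 0.03050089 = 0.039102

Z-interval: p̂ ± E = 0.632000 ± 0.039102 = (0.592898, 0.671102)

Rounded to 4 decimal places:

(0.5929, 0.6711)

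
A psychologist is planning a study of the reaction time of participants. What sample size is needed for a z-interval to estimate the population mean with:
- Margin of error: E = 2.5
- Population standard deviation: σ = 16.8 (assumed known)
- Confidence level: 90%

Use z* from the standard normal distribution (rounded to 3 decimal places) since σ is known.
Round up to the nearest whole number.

Using z* since population σ is known (z-interval formula).

For 90% confidence, z* = 1.645 (from standard normal table)

Sample size formula for z-interval: n = (z*σ/E)²

n = (1.645 × 16.8 / 2.5)²
  = (11.054400)²
  = 122.1998

Round up to the nearest whole number: n = 123

123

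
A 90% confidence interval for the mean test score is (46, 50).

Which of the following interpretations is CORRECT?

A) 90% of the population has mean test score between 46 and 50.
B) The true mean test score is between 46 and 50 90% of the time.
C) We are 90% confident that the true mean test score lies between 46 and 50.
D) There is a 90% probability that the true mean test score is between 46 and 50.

A confidence interval represents our confidence in the procedure, not a probability statement about the parameter.

Key concept: If we repeated this sampling process many times and computed a 90% CI each time, about 90% of those intervals would contain the true population parameter.

For this specific interval (46, 50):
- Midpoint (point estimate): 48
- Margin of error: 2

The correct interpretation is the one stating confidence that the true parameter lies in the interval — option C.

C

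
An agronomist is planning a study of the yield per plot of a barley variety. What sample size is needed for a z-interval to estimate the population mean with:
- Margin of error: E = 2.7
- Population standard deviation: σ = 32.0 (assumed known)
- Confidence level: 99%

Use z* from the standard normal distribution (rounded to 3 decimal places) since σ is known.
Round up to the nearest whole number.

Using z* since population σ is known (z-interval formula).

For 99% confidence, z* = 2.576 (from standard normal table)

Sample size formula for z-interval: n = (z*σ/E)²

n = (2.576 × 32.0 / 2.7)²
  = (30.530370)²
  = 932.1035

Round up to the nearest whole number: n = 933

933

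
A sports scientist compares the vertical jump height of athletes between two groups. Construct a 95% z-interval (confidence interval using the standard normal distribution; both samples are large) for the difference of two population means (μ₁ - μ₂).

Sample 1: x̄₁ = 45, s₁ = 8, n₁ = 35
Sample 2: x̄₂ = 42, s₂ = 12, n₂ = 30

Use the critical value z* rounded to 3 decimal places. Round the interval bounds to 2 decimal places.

Both samples are large (n₁ = 35 ≥ 30, n₂ = 30 ≥ 30), so a z-interval for the difference of means applies.

Point estimate: x̄₁ - x̄₂ = 45 - 42 = 3

Standard error: SE = √(s₁²/n₁ + s₂²/n₂)
= √(8²/35 + 12²/30)
= √(1.828571 + 4.800000)
= 2.574601

For 95% confidence, z* = 1.96 (from standard normal table)
Margin of error: E = z* × SE = 1.96 × 2.574601 = 5.0462

Z-interval: (x̄₁ - x̄₂) ± E = 3 ± 5.0462 = (-2.0462, 8.0462)

Rounded to 2 decimal places:

(-2.05, 8.05)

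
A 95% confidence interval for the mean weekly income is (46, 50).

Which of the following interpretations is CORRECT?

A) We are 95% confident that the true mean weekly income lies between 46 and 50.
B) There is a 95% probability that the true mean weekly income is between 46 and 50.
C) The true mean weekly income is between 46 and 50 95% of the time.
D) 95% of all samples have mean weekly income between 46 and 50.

A confidence interval represents our confidence in the procedure, not a probability statement about the parameter.

Key concept: If we repeated this sampling process many times and computed a 95% CI each time, about 95% of those intervals would contain the true population parameter.

For this specific interval (46, 50):
- Midpoint (point estimate): 48
- Margin of error: 2

The correct interpretation is the one stating confidence that the true parameter lies in the interval — option A.

A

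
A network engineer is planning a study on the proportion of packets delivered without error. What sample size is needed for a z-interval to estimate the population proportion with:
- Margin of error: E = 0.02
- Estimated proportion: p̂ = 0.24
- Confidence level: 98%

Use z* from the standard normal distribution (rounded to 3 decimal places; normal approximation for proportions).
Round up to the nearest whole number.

Using z* for proportion z-interval (normal approximation).

For 98% confidence, z* = 2.326 (from standard normal table)

Sample size formula for proportion z-interval: n = z*²p̂(1-p̂)/E²

n = 2.326² × 0.24 × 0.76 / 0.02²
  = 5.410276 × 0.1824 / 0.0004
  = 2467.0859

Round up to the nearest whole number: n = 2468

2468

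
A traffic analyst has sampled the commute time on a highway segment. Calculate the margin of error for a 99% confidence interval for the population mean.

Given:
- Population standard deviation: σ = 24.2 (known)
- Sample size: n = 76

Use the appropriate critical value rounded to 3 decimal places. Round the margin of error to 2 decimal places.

The population standard deviation σ is known, so use the z-interval margin of error formula.

For 99% confidence, z* = 2.576 (from standard normal table)

Margin of error formula for z-interval: E = z* × σ/√n

E = 2.576 × 24.2/√76
  = 2.576 × 2.775930
  = 7.1508

Rounded to 2 decimal places:

7.15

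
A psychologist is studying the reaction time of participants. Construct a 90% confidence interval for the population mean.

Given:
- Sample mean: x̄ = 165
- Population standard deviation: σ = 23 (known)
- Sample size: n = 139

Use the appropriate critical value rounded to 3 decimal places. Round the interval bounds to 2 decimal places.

The population standard deviation σ is known, so use a z-interval (standard normal critical value).

For 90% confidence, z* = 1.645 (from standard normal table)

Standard error: SE = σ/√n = 23/√139 = 1.950835

Margin of error: E = z* × SE = 1.645 × 1.950835 = 3.2091

Z-interval: x̄ ± E = 165 ± 3.2091 = (161.7909, 168.2091)

Rounded to 2 decimal places:

(161.79, 168.21)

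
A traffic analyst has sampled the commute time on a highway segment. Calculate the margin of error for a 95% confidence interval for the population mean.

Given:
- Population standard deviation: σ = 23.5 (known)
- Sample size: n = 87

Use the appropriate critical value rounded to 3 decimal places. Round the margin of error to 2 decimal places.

The population standard deviation σ is known, so use the z-interval margin of error formula.

For 95% confidence, z* = 1.96 (from standard normal table)

Margin of error formula for z-interval: E = z* × σ/√n

E = 1.96 × 23.5/√87
  = 1.96 × 2.519464
  = 4.9382

Rounded to 2 decimal places:

4.94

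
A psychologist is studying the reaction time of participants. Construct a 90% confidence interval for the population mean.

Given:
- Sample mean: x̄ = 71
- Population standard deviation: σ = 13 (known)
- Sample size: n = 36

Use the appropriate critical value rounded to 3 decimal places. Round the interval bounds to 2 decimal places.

The population standard deviation σ is known, so use a z-interval (standard normal critical value).

For 90% confidence, z* = 1.645 (from standard normal table)

Standard error: SE = σ/√n = 13/√36 = 2.166667

Margin of error: E = z* × SE = 1.645 × 2.166667 = 3.5642

Z-interval: x̄ ± E = 71 ± 3.5642 = (67.4358, 74.5642)

Rounded to 2 decimal places:

(67.44, 74.56)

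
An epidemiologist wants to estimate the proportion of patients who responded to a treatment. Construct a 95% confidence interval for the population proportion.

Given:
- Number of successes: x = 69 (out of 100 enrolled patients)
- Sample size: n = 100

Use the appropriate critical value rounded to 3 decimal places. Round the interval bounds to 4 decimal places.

Sample proportion: p̂ = 69/100 = 0.690000

Check conditions for normal approximation:
  np̂ = 69 ≥ 10 ✓
  n(1-p̂) = 31 ≥ 10 ✓

The sample is large enough, so use a z-interval (normal approximation) for the proportion.

For 95% confidence, z* = 1.96 (from standard normal table)

Standard error: SE = √(p̂(1-p̂)/n) = √(0.690000×0.310000/100) = 0.04624932

Margin of error: E = z* × SE = 1.96 × 0.04624932 = 0.090649

Z-interval: p̂ ± E = 0.690000 ± 0.090649 = (0.599351, 0.780649)

Rounded to 4 decimal places:

(0.5994, 0.7806)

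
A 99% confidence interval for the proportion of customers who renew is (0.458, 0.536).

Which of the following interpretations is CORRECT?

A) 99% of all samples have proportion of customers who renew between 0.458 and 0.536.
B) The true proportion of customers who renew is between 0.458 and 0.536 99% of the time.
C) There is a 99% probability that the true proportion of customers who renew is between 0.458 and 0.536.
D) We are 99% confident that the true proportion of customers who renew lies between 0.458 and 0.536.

A confidence interval represents our confidence in the procedure, not a probability statement about the parameter.

Key concept: If we repeated this sampling process many times and computed a 99% CI each time, about 99% of those intervals would contain the true population parameter.

For this specific interval (0.458, 0.536):
- Midpoint (point estimate): 0.497
- Margin of error: 0.039

The correct interpretation is the one stating confidence that the true parameter lies in the interval — option D.

D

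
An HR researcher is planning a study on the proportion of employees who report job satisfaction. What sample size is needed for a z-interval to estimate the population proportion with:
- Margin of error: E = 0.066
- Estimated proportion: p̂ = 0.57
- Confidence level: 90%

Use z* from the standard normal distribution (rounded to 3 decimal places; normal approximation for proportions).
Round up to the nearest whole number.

Using z* for proportion z-interval (normal approximation).

For 90% confidence, z* = 1.645 (from standard normal table)

Sample size formula for proportion z-interval: n = z*²p̂(1-p̂)/E²

n = 1.645² × 0.57 × 0.43 / 0.066²
  = 2.706025 × 0.2451 / 0.004356
  = 152.2605

Round up to the nearest whole number: n = 153

153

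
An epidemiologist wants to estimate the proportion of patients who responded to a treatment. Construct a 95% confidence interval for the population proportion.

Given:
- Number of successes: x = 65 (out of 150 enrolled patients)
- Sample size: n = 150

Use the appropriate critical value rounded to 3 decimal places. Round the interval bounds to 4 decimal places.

Sample proportion: p̂ = 65/150 = 0.433333

Check conditions for normal approximation:
  np̂ = 65 ≥ 10 ✓
  n(1-p̂) = 85 ≥ 10 ✓

The sample is large enough, so use a z-interval (normal approximation) for the proportion.

For 95% confidence, z* = 1.96 (from standard normal table)

Standard error: SE = √(p̂(1-p̂)/n) = √(0.433333×0.566667/150) = 0.04046031

Margin of error: E = z* × SE = 1.96 × 0.04046031 = 0.079302

Z-interval: p̂ ± E = 0.433333 ± 0.079302 = (0.354031, 0.512636)

Rounded to 4 decimal places:

(0.3540, 0.5126)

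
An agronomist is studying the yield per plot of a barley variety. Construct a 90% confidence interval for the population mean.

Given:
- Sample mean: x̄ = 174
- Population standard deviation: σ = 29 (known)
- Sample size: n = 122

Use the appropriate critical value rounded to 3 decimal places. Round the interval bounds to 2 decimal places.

The population standard deviation σ is known, so use a z-interval (standard normal critical value).

For 90% confidence, z* = 1.645 (from standard normal table)

Standard error: SE = σ/√n = 29/√122 = 2.625537

Margin of error: E = z* × SE = 1.645 × 2.625537 = 4.3190

Z-interval: x̄ ± E = 174 ± 4.3190 = (169.6810, 178.3190)

Rounded to 2 decimal places:

(169.68, 178.32)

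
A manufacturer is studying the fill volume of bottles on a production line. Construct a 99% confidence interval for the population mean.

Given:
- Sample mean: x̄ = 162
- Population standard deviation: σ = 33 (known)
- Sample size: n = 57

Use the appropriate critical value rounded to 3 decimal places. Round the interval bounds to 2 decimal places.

The population standard deviation σ is known, so use a z-interval (standard normal critical value).

For 99% confidence, z* = 2.576 (from standard normal table)

Standard error: SE = σ/√n = 33/√57 = 4.370957

Margin of error: E = z* × SE = 2.576 × 4.370957 = 11.2596

Z-interval: x̄ ± E = 162 ± 11.2596 = (150.7404, 173.2596)

Rounded to 2 decimal places:

(150.74, 173.26)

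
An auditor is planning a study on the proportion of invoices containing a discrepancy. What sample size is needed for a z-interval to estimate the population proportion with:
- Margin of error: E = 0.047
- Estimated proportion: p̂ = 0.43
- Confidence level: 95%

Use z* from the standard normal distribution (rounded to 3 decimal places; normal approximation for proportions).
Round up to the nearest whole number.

Using z* for proportion z-interval (normal approximation).

For 95% confidence, z* = 1.96 (from standard normal table)

Sample size formula for proportion z-interval: n = z*²p̂(1-p̂)/E²

n = 1.96² × 0.43 × 0.57 / 0.047²
  = 3.8416 × 0.2451 / 0.002209
  = 426.2454

Round up to the nearest whole number: n = 427

427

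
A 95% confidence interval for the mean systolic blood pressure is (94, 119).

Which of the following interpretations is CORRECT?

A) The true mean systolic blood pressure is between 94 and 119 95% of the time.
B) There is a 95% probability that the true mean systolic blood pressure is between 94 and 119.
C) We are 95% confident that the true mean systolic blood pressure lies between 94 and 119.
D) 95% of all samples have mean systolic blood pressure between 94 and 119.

A confidence interval represents our confidence in the procedure, not a probability statement about the parameter.

Key concept: If we repeated this sampling process many times and computed a 95% CI each time, about 95% of those intervals would contain the true population parameter.

For this specific interval (94, 119):
- Midpoint (point estimate): 106.5
- Margin of error: 12.5

The correct interpretation is the one stating confidence that the true parameter lies in the interval — option C.

C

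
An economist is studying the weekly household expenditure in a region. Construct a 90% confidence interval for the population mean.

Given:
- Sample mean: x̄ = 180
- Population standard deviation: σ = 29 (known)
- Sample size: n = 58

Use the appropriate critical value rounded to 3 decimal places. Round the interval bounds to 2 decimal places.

The population standard deviation σ is known, so use a z-interval (standard normal critical value).

For 90% confidence, z* = 1.645 (from standard normal table)

Standard error: SE = σ/√n = 29/√58 = 3.807887

Margin of error: E = z* × SE = 1.645 × 3.807887 = 6.2640

Z-interval: x̄ ± E = 180 ± 6.2640 = (173.7360, 186.2640)

Rounded to 2 decimal places:

(173.74, 186.26)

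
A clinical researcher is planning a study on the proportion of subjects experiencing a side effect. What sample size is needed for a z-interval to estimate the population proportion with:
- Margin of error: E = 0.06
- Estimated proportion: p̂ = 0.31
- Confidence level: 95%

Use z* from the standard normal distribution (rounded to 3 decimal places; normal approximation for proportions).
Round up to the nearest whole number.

Using z* for proportion z-interval (normal approximation).

For 95% confidence, z* = 1.96 (from standard normal table)

Sample size formula for proportion z-interval: n = z*²p̂(1-p̂)/E²

n = 1.96² × 0.31 × 0.69 / 0.06²
  = 3.8416 × 0.2139 / 0.0036
  = 228.2551

Round up to the nearest whole number: n = 229

229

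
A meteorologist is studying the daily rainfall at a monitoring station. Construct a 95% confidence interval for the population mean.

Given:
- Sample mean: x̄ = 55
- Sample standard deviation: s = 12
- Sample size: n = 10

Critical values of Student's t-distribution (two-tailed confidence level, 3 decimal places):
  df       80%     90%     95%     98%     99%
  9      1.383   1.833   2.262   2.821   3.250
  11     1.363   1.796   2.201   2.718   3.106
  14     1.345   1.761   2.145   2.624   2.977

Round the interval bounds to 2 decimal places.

The population standard deviation σ is unknown (only the sample standard deviation s is given), so use a t-interval with df = n - 1 = 10 - 1 = 9.

For 95% confidence with df = 9, t* = 2.262 (from t-table)

Standard error: SE = s/√n = 12/√10 = 3.794733

Margin of error: E = t* × SE = 2.262 × 3.794733 = 8.5837

T-interval: x̄ ± E = 55 ± 8.5837 = (46.4163, 63.5837)

Rounded to 2 decimal places:

(46.42, 63.58)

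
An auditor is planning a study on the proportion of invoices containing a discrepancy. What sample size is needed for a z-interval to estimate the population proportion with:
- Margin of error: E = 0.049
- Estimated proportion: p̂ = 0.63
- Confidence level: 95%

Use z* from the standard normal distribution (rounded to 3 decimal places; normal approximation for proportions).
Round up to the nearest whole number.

Using z* for proportion z-interval (normal approximation).

For 95% confidence, z* = 1.96 (from standard normal table)

Sample size formula for proportion z-interval: n = z*²p̂(1-p̂)/E²

n = 1.96² × 0.63 × 0.37 / 0.049²
  = 3.8416 × 0.2331 / 0.002401
  = 372.9600

Round up to the nearest whole number: n = 373

373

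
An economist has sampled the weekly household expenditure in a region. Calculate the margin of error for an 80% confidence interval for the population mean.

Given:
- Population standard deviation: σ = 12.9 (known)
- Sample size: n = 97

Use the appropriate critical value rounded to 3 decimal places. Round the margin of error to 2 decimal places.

The population standard deviation σ is known, so use the z-interval margin of error formula.

For 80% confidence, z* = 1.282 (from standard normal table)

Margin of error formula for z-interval: E = z* × σ/√n

E = 1.282 × 12.9/√97
  = 1.282 × 1.309797
  = 1.6792

Rounded to 2 decimal places:

1.68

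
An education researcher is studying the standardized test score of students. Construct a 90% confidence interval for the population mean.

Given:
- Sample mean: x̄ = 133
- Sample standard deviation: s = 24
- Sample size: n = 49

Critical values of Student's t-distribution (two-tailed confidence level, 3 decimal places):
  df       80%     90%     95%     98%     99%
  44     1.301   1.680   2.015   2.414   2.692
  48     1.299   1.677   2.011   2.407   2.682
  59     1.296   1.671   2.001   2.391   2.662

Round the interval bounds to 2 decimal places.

The population standard deviation σ is unknown (only the sample standard deviation s is given), so use a t-interval with df = n - 1 = 49 - 1 = 48.

For 90% confidence with df = 48, t* = 1.677 (from t-table)

Standard error: SE = s/√n = 24/√49 = 3.428571

Margin of error: E = t* × SE = 1.677 × 3.428571 = 5.7497

T-interval: x̄ ± E = 133 ± 5.7497 = (127.2503, 138.7497)

Rounded to 2 decimal places:

(127.25, 138.75)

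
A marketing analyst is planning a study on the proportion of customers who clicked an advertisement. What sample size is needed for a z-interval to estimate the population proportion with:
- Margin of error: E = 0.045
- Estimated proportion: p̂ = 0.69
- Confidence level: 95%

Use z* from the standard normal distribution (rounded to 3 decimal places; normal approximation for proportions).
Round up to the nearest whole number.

Using z* for proportion z-interval (normal approximation).

For 95% confidence, z* = 1.96 (from standard normal table)

Sample size formula for proportion z-interval: n = z*²p̂(1-p̂)/E²

n = 1.96² × 0.69 × 0.31 / 0.045²
  = 3.8416 × 0.2139 / 0.002025
  = 405.7868

Round up to the nearest whole number: n = 406

406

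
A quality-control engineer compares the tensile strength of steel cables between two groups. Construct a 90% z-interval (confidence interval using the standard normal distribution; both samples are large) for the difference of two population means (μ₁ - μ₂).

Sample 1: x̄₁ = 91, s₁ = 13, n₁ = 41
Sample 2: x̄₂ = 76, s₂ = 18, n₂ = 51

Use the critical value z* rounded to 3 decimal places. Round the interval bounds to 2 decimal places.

Both samples are large (n₁ = 41 ≥ 30, n₂ = 51 ≥ 30), so a z-interval for the difference of means applies.

Point estimate: x̄₁ - x̄₂ = 91 - 76 = 15

Standard error: SE = √(s₁²/n₁ + s₂²/n₂)
= √(13²/41 + 18²/51)
= √(4.121951 + 6.352941)
= 3.236494

For 90% confidence, z* = 1.645 (from standard normal table)
Margin of error: E = z* × SE = 1.645 × 3.236494 = 5.3240

Z-interval: (x̄₁ - x̄₂) ± E = 15 ± 5.3240 = (9.6760, 20.3240)

Rounded to 2 decimal places:

(9.68, 20.32)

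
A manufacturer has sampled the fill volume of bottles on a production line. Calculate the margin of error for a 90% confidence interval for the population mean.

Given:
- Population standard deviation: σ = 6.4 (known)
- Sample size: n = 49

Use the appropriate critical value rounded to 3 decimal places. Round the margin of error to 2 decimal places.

The population standard deviation σ is known, so use the z-interval margin of error formula.

For 90% confidence, z* = 1.645 (from standard normal table)

Margin of error formula for z-interval: E = z* × σ/√n

E = 1.645 × 6.4/√49
  = 1.645 × 0.914286
  = 1.5040

Rounded to 2 decimal places:

1.50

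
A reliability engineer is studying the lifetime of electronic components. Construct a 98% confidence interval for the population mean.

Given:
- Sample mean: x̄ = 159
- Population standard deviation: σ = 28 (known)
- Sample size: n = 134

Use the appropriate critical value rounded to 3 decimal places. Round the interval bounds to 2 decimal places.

The population standard deviation σ is known, so use a z-interval (standard normal critical value).

For 98% confidence, z* = 2.326 (from standard normal table)

Standard error: SE = σ/√n = 28/√134 = 2.418832

Margin of error: E = z* × SE = 2.326 × 2.418832 = 5.6262

Z-interval: x̄ ± E = 159 ± 5.6262 = (153.3738, 164.6262)

Rounded to 2 decimal places:

(153.37, 164.63)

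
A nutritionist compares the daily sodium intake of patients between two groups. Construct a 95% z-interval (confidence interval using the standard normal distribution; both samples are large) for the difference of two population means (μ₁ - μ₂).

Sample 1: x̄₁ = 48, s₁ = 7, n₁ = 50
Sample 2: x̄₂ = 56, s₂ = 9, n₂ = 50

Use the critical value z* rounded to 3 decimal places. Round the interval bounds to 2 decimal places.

Both samples are large (n₁ = 50 ≥ 30, n₂ = 50 ≥ 30), so a z-interval for the difference of means applies.

Point estimate: x̄₁ - x̄₂ = 48 - 56 = -8

Standard error: SE = √(s₁²/n₁ + s₂²/n₂)
= √(7²/50 + 9²/50)
= √(0.980000 + 1.620000)
= 1.612452

For 95% confidence, z* = 1.96 (from standard normal table)
Margin of error: E = z* × SE = 1.96 × 1.612452 = 3.1604

Z-interval: (x̄₁ - x̄₂) ± E = -8 ± 3.1604 = (-11.1604, -4.8396)

Rounded to 2 decimal places:

(-11.16, -4.84)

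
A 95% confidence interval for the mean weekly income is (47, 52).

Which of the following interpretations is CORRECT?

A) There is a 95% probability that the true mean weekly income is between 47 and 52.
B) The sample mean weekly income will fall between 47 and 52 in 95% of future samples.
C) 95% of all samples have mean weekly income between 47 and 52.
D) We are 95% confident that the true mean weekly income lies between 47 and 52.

A confidence interval represents our confidence in the procedure, not a probability statement about the parameter.

Key concept: If we repeated this sampling process many times and computed a 95% CI each time, about 95% of those intervals would contain the true population parameter.

For this specific interval (47, 52):
- Midpoint (point estimate): 49.5
- Margin of error: 2.5

The correct interpretation is the one stating confidence that the true parameter lies in the interval — option D.

D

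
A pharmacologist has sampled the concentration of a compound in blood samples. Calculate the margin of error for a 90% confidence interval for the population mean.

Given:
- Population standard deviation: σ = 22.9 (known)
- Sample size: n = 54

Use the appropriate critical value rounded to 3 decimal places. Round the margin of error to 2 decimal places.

The population standard deviation σ is known, so use the z-interval margin of error formula.

For 90% confidence, z* = 1.645 (from standard normal table)

Margin of error formula for z-interval: E = z* × σ/√n

E = 1.645 × 22.9/√54
  = 1.645 × 3.116295
  = 5.1263

Rounded to 2 decimal places:

5.13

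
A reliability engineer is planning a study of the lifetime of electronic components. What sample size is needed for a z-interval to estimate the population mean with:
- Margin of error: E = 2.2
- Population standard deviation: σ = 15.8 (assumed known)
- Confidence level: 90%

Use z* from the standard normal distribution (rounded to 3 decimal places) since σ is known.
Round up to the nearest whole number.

Using z* since population σ is known (z-interval formula).

For 90% confidence, z* = 1.645 (from standard normal table)

Sample size formula for z-interval: n = (z*σ/E)²

n = (1.645 × 15.8 / 2.2)²
  = (11.814091)²
  = 139.5727

Round up to the nearest whole number: n = 140

140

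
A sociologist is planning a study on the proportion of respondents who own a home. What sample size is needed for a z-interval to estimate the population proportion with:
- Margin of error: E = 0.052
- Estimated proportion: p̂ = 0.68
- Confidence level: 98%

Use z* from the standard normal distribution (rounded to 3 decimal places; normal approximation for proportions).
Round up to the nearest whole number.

Using z* for proportion z-interval (normal approximation).

For 98% confidence, z* = 2.326 (from standard normal table)

Sample size formula for proportion z-interval: n = z*²p̂(1-p̂)/E²

n = 2.326² × 0.68 × 0.32 / 0.052²
  = 5.410276 × 0.2176 / 0.002704
  = 435.3832

Round up to the nearest whole number: n = 436

436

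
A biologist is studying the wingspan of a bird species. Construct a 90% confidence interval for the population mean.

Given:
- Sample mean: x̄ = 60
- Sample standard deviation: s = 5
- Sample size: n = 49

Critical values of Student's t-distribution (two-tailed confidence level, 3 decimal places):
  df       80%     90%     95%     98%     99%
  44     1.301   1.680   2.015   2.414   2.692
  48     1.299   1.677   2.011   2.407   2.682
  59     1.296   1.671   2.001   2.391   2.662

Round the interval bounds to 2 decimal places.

The population standard deviation σ is unknown (only the sample standard deviation s is given), so use a t-interval with df = n - 1 = 49 - 1 = 48.

For 90% confidence with df = 48, t* = 1.677 (from t-table)

Standard error: SE = s/√n = 5/√49 = 0.714286

Margin of error: E = t* × SE = 1.677 × 0.714286 = 1.1979

T-interval: x̄ ± E = 60 ± 1.1979 = (58.8021, 61.1979)

Rounded to 2 decimal places:

(58.80, 61.20)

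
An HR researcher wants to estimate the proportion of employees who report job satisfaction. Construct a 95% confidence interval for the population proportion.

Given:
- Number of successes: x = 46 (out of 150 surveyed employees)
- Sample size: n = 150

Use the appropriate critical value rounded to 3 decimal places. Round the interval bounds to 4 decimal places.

Sample proportion: p̂ = 46/150 = 0.306667

Check conditions for normal approximation:
  np̂ = 46 ≥ 10 ✓
  n(1-p̂) = 104 ≥ 10 ✓

The sample is large enough, so use a z-interval (normal approximation) for the proportion.

For 95% confidence, z* = 1.96 (from standard normal table)

Standard error: SE = √(p̂(1-p̂)/n) = √(0.306667×0.693333/150) = 0.03764946

Margin of error: E = z* × SE = 1.96 × 0.03764946 = 0.073793

Z-interval: p̂ ± E = 0.306667 ± 0.073793 = (0.232874, 0.380460)

Rounded to 4 decimal places:

(0.2329, 0.3805)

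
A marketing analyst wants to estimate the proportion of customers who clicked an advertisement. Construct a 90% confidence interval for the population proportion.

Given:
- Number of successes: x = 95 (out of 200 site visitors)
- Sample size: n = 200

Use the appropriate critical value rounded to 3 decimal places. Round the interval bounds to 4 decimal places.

Sample proportion: p̂ = 95/200 = 0.475000

Check conditions for normal approximation:
  np̂ = 95 ≥ 10 ✓
  n(1-p̂) = 105 ≥ 10 ✓

The sample is large enough, so use a z-interval (normal approximation) for the proportion.

For 90% confidence, z* = 1.645 (from standard normal table)

Standard error: SE = √(p̂(1-p̂)/n) = √(0.475000×0.525000/200) = 0.03531112

Margin of error: E = z* × SE = 1.645 × 0.03531112 = 0.058087

Z-interval: p̂ ± E = 0.475000 ± 0.058087 = (0.416913, 0.533087)

Rounded to 4 decimal places:

(0.4169, 0.5331)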